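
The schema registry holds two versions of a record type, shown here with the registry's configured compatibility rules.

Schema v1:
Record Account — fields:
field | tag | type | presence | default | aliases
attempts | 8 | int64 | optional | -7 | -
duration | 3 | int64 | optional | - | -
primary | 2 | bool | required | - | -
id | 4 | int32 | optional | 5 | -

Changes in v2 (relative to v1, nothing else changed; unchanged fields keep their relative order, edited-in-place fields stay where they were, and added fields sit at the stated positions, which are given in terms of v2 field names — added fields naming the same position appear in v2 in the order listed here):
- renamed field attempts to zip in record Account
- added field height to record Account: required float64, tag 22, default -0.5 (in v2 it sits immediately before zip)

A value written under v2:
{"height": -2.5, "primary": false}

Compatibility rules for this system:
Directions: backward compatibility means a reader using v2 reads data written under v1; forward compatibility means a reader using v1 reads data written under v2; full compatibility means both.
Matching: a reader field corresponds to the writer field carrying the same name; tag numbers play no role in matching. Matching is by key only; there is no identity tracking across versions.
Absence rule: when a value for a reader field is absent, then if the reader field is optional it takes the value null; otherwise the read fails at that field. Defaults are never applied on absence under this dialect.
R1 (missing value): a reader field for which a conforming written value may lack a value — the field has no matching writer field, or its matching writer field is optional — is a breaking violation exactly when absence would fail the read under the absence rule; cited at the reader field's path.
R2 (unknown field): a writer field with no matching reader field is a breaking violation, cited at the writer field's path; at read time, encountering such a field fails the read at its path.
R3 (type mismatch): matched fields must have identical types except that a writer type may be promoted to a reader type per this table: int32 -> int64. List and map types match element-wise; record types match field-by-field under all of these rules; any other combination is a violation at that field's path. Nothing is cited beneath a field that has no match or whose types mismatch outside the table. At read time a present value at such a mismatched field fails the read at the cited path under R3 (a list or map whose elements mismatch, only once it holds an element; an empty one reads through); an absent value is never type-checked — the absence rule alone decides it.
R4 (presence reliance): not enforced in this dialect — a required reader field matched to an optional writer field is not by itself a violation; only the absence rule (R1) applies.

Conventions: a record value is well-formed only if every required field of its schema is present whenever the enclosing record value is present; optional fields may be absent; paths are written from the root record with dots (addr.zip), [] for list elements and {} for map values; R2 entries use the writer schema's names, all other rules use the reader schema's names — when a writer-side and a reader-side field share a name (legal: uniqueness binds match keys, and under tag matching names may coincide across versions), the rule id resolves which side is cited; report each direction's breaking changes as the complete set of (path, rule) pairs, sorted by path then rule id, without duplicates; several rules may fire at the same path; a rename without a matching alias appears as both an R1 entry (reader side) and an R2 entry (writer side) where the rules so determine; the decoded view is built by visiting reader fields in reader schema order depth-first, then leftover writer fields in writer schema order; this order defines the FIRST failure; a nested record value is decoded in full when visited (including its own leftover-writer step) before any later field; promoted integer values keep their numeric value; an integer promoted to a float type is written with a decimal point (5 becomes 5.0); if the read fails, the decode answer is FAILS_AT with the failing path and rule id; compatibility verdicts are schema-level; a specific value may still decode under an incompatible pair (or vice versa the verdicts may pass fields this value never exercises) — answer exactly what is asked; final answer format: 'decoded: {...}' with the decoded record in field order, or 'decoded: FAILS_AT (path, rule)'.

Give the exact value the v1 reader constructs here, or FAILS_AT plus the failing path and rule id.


arrows below run writer -> reader for Account
decode (reader v1):
  attempts := null (absent, optional -> null)
  duration := null (absent, optional -> null)
  primary := false
  id := null (absent, optional -> null)
  read fails at height under R2 (unknown field)
  => FAILS_AT (height, R2)
the other Account changes do not affect what is asked:
  renamed field attempts to zip in record Account -> affects the rule determinations only; this particular Account value decodes identically

decoded: FAILS_AT (height, R2)


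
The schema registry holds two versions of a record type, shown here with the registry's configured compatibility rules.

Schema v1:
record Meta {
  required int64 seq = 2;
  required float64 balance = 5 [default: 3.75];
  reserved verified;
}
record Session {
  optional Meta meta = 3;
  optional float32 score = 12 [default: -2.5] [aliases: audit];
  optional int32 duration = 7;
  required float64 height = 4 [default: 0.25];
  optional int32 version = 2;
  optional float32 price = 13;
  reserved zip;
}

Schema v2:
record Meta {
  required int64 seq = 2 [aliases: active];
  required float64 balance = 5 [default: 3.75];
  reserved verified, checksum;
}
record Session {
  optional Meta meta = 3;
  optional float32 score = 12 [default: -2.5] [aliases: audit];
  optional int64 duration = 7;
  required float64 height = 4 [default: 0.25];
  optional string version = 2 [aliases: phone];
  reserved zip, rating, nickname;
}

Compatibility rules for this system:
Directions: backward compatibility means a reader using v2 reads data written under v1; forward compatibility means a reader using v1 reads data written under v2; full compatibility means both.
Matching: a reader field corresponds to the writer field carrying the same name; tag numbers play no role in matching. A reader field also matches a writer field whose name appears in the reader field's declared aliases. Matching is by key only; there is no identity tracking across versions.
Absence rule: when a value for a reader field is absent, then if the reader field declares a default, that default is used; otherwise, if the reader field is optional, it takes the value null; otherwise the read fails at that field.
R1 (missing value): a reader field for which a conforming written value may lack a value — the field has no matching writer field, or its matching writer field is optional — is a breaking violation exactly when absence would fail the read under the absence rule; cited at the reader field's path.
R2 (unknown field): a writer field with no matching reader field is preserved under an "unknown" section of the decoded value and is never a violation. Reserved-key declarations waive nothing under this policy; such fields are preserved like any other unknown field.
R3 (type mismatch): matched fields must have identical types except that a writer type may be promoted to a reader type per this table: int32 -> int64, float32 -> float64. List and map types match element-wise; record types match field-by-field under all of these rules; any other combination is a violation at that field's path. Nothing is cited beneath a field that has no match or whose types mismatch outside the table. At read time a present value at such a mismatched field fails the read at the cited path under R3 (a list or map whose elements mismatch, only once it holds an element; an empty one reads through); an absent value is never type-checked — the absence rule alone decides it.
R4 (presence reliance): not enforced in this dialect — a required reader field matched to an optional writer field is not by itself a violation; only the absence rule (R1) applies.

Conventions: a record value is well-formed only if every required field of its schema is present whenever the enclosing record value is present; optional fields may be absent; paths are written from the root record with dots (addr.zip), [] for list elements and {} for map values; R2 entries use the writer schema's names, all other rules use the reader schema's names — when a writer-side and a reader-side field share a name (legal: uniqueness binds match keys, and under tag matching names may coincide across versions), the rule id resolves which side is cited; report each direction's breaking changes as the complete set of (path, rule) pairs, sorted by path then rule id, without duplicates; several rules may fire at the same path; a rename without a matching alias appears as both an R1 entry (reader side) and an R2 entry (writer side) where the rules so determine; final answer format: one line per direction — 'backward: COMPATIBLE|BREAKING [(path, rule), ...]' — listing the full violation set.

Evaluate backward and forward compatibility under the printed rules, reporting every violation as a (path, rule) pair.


each type pair in Session: writer, then reader
backward pass over Session, reader schema v2, writer schema v1:
  meta <- meta (Meta -> Meta, writer optional)
  score <- score (float32 -> float32, writer optional)
  duration <- duration (int32 -> int64, writer optional)
  height <- height (float64 -> float64, writer required)
  version <- version (int32 -> string, writer optional)
  leftover writer field: price
  meta.seq <- meta.seq (int64 -> int64, writer required)
  meta.balance <- meta.balance (float64 -> float64, writer required)
  rule R3 violated at version
  => 1 violation(s): backward is BREAKING for Session
forward pass over Session, reader schema v1, writer schema v2:
  meta <- meta (Meta -> Meta, writer optional)
  score <- score (float32 -> float32, writer optional)
  duration <- duration (int64 -> int32, writer optional)
  height <- height (float64 -> float64, writer required)
  version <- version (string -> int32, writer optional)
  no writer field matches reader price
  meta.seq <- meta.seq (int64 -> int64, writer required)
  meta.balance <- meta.balance (float64 -> float64, writer required)
  rule R3 violated at duration
  rule R3 violated at version
  => 2 violation(s): forward is BREAKING for Session

backward: BREAKING [(version, R3)]; forward: BREAKING [(duration, R3), (version, R3)]


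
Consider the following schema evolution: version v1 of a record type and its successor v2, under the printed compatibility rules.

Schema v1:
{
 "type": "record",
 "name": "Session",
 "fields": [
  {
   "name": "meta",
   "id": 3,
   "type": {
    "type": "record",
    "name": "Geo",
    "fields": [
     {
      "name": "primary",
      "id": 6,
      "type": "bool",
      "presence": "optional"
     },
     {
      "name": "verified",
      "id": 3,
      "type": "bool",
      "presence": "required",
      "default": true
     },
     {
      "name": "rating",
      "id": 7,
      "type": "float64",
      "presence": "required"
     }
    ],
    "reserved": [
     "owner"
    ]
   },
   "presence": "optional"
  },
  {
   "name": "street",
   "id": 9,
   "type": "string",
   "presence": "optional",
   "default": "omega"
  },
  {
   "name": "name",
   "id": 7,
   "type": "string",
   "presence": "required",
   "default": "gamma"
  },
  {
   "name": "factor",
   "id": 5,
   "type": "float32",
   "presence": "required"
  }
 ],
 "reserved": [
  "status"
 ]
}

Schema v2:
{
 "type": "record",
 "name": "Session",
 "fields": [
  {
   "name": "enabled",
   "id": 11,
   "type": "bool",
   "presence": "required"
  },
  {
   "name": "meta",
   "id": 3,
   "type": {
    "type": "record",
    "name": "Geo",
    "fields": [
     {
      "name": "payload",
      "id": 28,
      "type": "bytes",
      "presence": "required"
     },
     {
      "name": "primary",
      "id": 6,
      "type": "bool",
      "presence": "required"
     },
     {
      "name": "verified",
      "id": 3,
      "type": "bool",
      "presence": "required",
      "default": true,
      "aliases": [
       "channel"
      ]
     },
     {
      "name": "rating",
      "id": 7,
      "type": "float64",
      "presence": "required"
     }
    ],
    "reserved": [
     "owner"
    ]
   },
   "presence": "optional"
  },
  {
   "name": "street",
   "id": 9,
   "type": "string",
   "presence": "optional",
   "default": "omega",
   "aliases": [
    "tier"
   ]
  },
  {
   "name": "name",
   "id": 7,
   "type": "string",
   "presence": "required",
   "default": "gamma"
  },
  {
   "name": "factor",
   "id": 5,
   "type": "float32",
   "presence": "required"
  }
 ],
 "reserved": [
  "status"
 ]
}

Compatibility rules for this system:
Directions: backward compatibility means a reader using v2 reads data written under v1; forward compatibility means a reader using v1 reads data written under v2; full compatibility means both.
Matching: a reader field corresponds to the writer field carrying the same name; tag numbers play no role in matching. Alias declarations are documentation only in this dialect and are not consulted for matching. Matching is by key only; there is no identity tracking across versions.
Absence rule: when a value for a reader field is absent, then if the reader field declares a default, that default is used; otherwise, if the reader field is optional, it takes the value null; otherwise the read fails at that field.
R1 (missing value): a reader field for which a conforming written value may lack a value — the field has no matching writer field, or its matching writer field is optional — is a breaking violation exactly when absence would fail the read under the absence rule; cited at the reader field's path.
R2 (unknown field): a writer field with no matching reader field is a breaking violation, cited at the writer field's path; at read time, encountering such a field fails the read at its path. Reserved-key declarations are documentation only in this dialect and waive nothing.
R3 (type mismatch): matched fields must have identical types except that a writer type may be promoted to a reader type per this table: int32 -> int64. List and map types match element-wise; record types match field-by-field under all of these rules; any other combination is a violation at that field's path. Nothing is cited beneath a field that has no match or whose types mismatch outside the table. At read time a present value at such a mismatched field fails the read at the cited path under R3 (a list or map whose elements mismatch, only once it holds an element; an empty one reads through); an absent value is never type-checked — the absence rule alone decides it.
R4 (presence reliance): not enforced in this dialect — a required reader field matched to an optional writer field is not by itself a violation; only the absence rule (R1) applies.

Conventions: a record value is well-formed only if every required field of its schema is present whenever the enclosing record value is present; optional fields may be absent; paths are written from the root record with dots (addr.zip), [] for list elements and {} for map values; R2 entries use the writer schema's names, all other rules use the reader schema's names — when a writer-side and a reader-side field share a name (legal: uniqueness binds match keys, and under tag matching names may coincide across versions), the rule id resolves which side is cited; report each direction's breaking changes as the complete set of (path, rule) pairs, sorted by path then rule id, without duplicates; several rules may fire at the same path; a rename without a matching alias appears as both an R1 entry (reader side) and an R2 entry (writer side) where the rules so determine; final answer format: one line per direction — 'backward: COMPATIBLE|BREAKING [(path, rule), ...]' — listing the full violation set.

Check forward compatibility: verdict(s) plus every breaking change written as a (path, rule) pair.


each type pair in Session: writer, then reader
forward on Session — v1 reading data written by v2:
  meta: paired with writer meta (Geo -> Geo; writer optional)
  street: paired with writer street (string -> string; writer optional)
  name: paired with writer name (string -> string; writer required)
  factor: paired with writer factor (float32 -> float32; writer required)
  leftover writer field: enabled
  meta.primary: paired with writer meta.primary (bool -> bool; writer required)
  meta.verified: paired with writer meta.verified (bool -> bool; writer required)
  meta.rating: paired with writer meta.rating (float64 -> float64; writer required)
  leftover writer field: meta.payload
  rule R2 violated at enabled
  rule R2 violated at meta.payload
  => forward verdict for Session: BREAKING, 2 violation(s)
ruling out the remaining Session differences:
  field primary in record Geo: optional changed to required -> fires only in the backward direction of Session, which is not asked here

forward: BREAKING [(enabled, R2), (meta.payload, R2)]


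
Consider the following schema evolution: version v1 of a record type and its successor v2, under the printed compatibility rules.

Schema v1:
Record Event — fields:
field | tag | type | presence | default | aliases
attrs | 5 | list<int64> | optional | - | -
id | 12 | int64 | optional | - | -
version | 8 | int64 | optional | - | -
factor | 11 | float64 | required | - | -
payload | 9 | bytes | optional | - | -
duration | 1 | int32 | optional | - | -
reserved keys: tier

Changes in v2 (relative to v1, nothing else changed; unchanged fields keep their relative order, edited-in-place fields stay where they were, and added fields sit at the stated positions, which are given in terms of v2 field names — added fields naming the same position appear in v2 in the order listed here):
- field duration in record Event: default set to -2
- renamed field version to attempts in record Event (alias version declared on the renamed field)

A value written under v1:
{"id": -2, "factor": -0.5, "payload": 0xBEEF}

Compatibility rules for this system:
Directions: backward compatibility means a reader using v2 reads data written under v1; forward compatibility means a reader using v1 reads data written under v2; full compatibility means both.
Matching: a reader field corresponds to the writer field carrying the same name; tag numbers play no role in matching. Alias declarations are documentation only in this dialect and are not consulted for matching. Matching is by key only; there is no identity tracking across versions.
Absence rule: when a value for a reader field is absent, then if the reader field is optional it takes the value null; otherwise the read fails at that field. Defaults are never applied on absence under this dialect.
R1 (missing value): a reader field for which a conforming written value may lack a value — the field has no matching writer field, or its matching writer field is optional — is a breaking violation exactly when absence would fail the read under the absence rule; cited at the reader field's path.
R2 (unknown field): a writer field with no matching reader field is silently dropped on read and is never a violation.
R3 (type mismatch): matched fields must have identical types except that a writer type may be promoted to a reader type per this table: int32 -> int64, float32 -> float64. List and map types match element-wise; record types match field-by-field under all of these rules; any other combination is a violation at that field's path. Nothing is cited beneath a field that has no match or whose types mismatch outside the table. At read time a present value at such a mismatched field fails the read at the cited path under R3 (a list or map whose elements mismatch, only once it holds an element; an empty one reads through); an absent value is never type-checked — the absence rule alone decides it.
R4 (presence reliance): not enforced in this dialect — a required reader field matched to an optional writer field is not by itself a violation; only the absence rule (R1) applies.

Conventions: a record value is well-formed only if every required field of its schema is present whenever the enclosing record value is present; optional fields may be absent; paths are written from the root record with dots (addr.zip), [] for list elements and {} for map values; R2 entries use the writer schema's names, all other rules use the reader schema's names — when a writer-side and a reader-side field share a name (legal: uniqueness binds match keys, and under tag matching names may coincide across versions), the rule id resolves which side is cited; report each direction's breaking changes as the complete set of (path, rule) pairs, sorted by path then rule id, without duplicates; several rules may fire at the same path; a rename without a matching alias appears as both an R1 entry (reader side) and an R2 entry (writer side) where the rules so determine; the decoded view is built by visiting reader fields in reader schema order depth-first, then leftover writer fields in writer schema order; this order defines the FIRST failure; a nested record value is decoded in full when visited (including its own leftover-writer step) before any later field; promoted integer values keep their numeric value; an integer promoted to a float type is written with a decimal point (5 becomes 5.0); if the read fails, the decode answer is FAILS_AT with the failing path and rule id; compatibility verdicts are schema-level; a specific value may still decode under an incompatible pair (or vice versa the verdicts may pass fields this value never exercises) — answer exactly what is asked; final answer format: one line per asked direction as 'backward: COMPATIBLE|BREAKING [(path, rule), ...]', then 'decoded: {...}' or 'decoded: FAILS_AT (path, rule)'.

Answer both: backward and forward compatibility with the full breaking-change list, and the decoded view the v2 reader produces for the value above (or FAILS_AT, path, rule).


backward: COMPATIBLE []; forward: COMPATIBLE []; decoded: {"attrs": null, "id": -2, "attempts": null, "factor": -0.5, "payload": 0xBEEF, "duration": null}

the writer's type comes first in each Event pair
backward pass over Event, reader schema v2, writer schema v1:
  list<int64> -> list<int64>, writer optional: attrs aligns to attrs
  int64 -> int64, writer optional: id aligns to id
  attempts: no writer-side match
  float64 -> float64, writer required: factor aligns to factor
  bytes -> bytes, writer optional: payload aligns to payload
  int32 -> int32, writer optional: duration aligns to duration
  leftover writer field: version
  => no violations; backward on Event: COMPATIBLE
forward pass over Event, reader schema v1, writer schema v2:
  list<int64> -> list<int64>, writer optional: attrs aligns to attrs
  int64 -> int64, writer optional: id aligns to id
  version: no writer-side match
  float64 -> float64, writer required: factor aligns to factor
  bytes -> bytes, writer optional: payload aligns to payload
  int32 -> int32, writer optional: duration aligns to duration
  leftover writer field: attempts
  => no violations; forward on Event: COMPATIBLE
migrating the Event value to v2:
  attrs := null (absent, optional -> null)
  id := -2
  attempts := null (absent, optional -> null)
  factor := -0.5
  payload := 0xBEEF
  duration := null (absent, optional -> null)
  => decoded: {"attrs": null, "id": -2, "attempts": null, "factor": -0.5, "payload": 0xBEEF, "duration": null}


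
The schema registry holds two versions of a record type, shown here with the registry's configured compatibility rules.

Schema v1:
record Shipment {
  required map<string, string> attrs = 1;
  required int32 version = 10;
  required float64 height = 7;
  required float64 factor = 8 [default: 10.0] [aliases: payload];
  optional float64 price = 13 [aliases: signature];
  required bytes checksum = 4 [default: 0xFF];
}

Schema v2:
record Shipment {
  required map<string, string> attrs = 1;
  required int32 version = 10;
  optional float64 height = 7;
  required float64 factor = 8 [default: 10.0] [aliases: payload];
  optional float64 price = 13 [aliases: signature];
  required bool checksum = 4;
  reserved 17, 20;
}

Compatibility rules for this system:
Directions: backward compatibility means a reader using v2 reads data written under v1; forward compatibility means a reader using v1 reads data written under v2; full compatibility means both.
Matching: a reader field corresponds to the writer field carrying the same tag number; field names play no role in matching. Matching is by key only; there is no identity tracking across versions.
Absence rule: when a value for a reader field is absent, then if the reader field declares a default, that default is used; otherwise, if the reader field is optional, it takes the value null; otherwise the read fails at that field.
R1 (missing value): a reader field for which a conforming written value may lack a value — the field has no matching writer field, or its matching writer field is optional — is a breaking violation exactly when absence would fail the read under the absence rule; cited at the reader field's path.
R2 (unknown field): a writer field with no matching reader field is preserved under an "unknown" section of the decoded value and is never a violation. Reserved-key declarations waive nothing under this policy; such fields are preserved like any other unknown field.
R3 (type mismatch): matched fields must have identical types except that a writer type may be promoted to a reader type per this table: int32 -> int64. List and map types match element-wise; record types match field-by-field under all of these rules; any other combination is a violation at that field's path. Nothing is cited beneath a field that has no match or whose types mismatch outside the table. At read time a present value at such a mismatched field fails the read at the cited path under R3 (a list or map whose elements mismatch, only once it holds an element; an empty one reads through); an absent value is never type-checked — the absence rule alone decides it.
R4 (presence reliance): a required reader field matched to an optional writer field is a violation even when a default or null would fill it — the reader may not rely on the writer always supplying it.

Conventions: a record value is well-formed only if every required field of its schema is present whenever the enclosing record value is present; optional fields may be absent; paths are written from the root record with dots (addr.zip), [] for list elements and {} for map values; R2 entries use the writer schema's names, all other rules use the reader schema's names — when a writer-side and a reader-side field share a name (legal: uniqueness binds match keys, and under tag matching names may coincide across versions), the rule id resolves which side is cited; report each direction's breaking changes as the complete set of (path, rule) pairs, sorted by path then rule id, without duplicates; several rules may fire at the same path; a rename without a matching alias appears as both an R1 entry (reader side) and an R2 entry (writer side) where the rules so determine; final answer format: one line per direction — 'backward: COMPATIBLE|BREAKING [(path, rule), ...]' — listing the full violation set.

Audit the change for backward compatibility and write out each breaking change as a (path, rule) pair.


the writer's type comes first in each Shipment pair
backward on Shipment — v2 reading data written by v1:
  map<string, string> -> map<string, string>, writer required: attrs aligns to attrs
  int32 -> int32, writer required: version aligns to version
  float64 -> float64, writer required: height aligns to height
  float64 -> float64, writer required: factor aligns to factor
  float64 -> float64, writer optional: price aligns to price
  bytes -> bool, writer required: checksum aligns to checksum
  violation R3 at checksum
  => backward: BREAKING (1)
the other Shipment changes do not affect what is asked:
  field height in record Shipment: required changed to optional -> its effect on Shipment is confined to the forward direction, not asked

backward: BREAKING [(checksum, R3)]


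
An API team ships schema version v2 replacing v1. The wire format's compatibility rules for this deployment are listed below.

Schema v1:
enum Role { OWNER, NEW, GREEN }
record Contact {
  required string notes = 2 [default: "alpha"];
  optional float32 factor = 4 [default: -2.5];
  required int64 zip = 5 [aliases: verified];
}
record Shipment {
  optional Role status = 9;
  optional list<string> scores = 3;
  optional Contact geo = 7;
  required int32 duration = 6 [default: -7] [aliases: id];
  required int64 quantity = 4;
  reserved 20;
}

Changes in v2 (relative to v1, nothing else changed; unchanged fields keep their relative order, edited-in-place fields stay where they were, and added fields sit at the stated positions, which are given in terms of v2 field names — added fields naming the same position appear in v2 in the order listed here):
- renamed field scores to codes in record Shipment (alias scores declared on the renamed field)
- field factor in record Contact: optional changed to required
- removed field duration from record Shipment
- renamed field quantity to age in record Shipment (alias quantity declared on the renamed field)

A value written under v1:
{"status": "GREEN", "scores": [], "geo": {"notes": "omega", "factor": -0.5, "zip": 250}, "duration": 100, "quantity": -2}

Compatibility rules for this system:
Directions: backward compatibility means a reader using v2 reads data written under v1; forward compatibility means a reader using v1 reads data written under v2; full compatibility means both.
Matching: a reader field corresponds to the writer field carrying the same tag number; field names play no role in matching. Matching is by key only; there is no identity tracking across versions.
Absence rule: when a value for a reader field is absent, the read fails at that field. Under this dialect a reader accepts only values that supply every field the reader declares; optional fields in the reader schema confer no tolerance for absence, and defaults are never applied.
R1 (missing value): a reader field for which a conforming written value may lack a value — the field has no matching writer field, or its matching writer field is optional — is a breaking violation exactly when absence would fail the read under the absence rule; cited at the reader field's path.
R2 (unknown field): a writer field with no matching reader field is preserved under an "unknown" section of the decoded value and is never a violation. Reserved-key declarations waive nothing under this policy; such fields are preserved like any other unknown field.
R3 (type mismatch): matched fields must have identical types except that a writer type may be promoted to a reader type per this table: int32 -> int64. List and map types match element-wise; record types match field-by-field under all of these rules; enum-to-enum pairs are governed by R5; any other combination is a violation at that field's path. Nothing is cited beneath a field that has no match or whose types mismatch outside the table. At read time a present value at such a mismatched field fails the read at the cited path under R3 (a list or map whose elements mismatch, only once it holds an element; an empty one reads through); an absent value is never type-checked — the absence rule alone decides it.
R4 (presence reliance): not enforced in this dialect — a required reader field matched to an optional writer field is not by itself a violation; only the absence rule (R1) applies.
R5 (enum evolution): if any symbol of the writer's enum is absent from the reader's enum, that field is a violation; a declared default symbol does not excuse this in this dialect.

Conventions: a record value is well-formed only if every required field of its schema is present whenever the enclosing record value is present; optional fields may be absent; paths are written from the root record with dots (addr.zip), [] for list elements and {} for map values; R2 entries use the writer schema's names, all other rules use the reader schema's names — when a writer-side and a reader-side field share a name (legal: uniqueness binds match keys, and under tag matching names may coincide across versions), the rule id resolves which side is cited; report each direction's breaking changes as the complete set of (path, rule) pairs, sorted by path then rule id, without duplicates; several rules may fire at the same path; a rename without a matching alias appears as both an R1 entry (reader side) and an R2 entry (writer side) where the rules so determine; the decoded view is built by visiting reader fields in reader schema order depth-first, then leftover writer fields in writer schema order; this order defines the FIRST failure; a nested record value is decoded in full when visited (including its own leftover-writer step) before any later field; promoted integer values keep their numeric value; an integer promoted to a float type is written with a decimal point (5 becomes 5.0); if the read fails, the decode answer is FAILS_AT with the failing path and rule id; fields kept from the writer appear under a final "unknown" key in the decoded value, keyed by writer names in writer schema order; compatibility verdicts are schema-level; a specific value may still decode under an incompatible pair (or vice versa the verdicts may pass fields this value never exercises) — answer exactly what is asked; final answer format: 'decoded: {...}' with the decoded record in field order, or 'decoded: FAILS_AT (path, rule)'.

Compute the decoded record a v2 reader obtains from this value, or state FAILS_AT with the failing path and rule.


decoded: {"status": "GREEN", "codes": [], "geo": {"notes": "omega", "factor": -0.5, "zip": 250}, "age": -2, "unknown": {"duration": 100}}

arrows below run writer -> reader for Shipment
decode (reader v2):
  status := "GREEN"
  codes := [] (from writer scores)
  geo.notes := "omega"
  geo.factor := -0.5
  geo.zip := 250
  age := -2 (from writer quantity)
  writer duration: kept under "unknown"
  => decoded: {"status": "GREEN", "codes": [], "geo": {"notes": "omega", "factor": -0.5, "zip": 250}, "age": -2, "unknown": {"duration": 100}}
diffs on Shipment not affecting the asked answer:
  field factor in record Contact: optional changed to required -> a verdict-level change on Shipment — the shown value reads the same


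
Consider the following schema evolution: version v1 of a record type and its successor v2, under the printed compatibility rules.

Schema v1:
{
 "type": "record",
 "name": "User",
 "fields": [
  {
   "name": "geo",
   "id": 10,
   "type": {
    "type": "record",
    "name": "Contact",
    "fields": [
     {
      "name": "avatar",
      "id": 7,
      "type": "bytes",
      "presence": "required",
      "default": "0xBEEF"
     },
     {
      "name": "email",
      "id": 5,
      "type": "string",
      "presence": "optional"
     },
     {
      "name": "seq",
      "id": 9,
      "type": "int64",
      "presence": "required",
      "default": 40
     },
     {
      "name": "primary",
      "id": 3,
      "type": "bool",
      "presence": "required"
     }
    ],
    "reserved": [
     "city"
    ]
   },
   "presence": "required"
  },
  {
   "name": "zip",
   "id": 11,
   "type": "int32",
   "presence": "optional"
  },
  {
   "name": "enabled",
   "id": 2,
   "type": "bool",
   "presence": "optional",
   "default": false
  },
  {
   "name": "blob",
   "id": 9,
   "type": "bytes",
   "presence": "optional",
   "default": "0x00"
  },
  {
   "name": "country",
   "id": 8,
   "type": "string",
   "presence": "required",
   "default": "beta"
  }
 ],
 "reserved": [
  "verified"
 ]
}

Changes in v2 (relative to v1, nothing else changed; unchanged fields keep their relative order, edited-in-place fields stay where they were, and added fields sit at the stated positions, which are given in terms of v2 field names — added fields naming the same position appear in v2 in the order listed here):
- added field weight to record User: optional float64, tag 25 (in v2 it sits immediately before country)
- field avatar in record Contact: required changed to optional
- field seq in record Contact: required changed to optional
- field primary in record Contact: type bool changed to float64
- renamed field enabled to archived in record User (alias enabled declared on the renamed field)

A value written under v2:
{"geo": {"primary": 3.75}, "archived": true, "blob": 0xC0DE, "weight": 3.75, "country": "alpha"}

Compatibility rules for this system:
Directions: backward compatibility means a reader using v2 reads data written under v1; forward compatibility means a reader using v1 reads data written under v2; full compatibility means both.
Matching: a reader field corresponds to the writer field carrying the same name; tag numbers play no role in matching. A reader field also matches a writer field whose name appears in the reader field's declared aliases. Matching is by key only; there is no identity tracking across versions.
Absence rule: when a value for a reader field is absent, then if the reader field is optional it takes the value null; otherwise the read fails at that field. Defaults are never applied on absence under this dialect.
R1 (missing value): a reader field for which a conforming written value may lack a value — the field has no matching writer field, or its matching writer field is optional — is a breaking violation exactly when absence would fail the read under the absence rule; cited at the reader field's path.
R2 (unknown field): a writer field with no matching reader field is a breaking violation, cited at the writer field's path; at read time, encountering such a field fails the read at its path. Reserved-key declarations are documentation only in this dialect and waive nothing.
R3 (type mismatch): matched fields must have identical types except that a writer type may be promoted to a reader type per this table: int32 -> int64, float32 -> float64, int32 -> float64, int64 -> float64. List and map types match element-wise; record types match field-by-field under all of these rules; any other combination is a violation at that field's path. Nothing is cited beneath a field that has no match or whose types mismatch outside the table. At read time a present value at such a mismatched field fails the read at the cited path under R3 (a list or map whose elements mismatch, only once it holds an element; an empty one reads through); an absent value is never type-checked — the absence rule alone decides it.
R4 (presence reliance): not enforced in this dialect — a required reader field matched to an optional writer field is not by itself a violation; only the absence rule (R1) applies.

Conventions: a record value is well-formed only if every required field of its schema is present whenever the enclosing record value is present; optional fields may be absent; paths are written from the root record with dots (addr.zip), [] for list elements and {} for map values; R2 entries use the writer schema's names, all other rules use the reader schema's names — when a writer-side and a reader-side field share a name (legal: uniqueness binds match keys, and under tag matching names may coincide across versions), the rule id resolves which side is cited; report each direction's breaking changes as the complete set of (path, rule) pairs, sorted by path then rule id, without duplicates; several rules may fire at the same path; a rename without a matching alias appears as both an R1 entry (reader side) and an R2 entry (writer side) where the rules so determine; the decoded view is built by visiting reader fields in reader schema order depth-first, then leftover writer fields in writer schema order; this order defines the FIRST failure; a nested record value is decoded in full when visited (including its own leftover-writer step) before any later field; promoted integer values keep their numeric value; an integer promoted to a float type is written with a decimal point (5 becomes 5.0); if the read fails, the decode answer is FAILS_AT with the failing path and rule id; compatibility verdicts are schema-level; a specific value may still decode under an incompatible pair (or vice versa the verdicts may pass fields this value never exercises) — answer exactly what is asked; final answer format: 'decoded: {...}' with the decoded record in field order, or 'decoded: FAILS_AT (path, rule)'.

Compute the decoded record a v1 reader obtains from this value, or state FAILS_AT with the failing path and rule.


decoded: FAILS_AT (geo.avatar, R1)

each type pair in User: writer, then reader
decode (reader v1):
  read fails at geo.avatar under R1 (no fill)
  => FAILS_AT (geo.avatar, R1)
remaining User differences; none change what is asked:
  added field weight to record User: optional float64, tag 25 (in v2 it sits immediately before country) -> shifts the User verdicts, not this decode
  field seq in record Contact: required changed to optional -> shifts the User verdicts, not this decode
  field primary in record Contact: type bool changed to float64 -> shifts the User verdicts, not this decode
  renamed field enabled to archived in record User (alias enabled declared on the renamed field) -> shifts the User verdicts, not this decode
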